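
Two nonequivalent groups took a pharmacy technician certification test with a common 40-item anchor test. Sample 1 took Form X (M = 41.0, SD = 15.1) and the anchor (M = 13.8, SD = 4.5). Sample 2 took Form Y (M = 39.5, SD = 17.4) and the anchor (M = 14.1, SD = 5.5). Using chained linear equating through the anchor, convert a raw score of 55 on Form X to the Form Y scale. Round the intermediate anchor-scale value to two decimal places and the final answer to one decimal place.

51.7

Form X → anchor (Sample 1): v = (4.5/15.1)(55 − 41.0) + 13.8 = 17.97
anchor → Form Y (Sample 2): y = (17.4/5.5)(17.97 − 14.1) + 39.5 = 51.7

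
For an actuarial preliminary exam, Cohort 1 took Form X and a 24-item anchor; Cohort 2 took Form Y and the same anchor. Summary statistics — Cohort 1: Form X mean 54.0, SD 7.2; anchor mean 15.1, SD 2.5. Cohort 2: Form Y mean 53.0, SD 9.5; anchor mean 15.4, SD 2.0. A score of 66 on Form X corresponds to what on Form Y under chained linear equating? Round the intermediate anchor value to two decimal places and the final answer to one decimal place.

71.4

Form X → anchor (Cohort 1): v = (2.5/7.2)(66 − 54.0) + 15.1 = 19.27
anchor → Form Y (Cohort 2): y = (9.5/2.0)(19.27 − 15.4) + 53.0 = 71.4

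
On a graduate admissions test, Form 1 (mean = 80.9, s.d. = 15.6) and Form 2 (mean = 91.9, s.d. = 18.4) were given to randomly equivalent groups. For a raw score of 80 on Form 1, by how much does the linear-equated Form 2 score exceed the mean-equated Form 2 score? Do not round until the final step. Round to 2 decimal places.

Mean-equated: 80 + (91.9 − 80.9) = 91.00
Linear-equated: (18.4/15.6)(80 − 80.9) + 91.9 = 90.838
Difference = 90.838 − 91.00 = -0.16

-0.16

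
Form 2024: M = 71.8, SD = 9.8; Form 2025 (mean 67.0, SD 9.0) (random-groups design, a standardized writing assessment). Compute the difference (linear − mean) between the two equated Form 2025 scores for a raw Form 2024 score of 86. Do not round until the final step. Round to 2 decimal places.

-1.16

Mean-equated: 86 + (67.0 − 71.8) = 81.20
Linear-equated: (9.0/9.8)(86 − 71.8) + 67.0 = 80.041
Difference = 80.041 − 81.20 = -1.16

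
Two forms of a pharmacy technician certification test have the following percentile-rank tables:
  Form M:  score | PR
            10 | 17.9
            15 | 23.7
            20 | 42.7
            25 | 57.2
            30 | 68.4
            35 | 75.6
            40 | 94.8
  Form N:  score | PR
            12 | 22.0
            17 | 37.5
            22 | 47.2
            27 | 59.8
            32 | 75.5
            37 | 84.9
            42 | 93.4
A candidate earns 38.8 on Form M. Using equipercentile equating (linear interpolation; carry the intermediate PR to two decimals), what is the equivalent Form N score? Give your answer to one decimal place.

PR of 38.8 on Form M: 75.6 + (38.8 − 35)/(40 − 35) × (94.8 − 75.6) = 90.19
On Form N, PR 90.19 falls between score 37 (PR 84.9) and 42 (PR 93.4).
Interpolate: 37 + (90.19 − 84.9)/(93.4 − 84.9) × (42 − 37) = 40.1

40.1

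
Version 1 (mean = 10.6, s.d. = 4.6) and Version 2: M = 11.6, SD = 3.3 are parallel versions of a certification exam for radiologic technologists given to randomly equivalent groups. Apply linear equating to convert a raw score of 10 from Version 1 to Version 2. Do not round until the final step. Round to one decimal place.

Linear equating: y = (SD_Y/SD_X)(x − M_X) + M_Y
y = (3.3/4.6)(10 − 10.6) + 11.6
y = 0.717391 × -0.6 + 11.6 = -0.4304 + 11.6 = 11.2

11.2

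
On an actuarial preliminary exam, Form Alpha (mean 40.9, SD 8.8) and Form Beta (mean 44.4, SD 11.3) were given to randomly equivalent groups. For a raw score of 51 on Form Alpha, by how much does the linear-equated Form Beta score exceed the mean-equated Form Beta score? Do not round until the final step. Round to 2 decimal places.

2.87

Mean-equated: 51 + (44.4 − 40.9) = 54.50
Linear-equated: (11.3/8.8)(51 − 40.9) + 44.4 = 57.369
Difference = 57.369 − 54.50 = 2.87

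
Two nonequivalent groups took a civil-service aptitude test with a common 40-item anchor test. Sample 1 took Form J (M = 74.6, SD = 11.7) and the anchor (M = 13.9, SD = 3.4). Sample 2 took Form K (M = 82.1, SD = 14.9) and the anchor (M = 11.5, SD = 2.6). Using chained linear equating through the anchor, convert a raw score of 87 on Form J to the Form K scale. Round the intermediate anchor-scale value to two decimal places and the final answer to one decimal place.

116.5

Form J → anchor (Sample 1): v = (3.4/11.7)(87 − 74.6) + 13.9 = 17.50
anchor → Form K (Sample 2): y = (14.9/2.6)(17.50 − 11.5) + 82.1 = 116.5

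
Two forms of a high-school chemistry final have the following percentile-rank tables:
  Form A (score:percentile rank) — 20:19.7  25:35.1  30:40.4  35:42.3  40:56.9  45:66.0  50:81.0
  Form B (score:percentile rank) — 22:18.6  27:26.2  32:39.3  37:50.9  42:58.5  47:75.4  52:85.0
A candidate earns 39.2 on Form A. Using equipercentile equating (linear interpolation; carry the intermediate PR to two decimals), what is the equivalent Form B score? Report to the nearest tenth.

PR of 39.2 on Form A: 42.3 + (39.2 − 35)/(40 − 35) × (56.9 − 42.3) = 54.56
On Form B, PR 54.56 falls between score 37 (PR 50.9) and 42 (PR 58.5).
Interpolate: 37 + (54.56 − 50.9)/(58.5 − 50.9) × (42 − 37) = 39.4

39.4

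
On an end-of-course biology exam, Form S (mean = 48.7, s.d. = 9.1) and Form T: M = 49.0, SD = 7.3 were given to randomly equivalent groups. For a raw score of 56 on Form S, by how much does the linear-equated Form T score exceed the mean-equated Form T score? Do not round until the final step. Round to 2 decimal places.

-1.44

Mean-equated: 56 + (49.0 − 48.7) = 56.30
Linear-equated: (7.3/9.1)(56 − 48.7) + 49.0 = 54.856
Difference = 54.856 − 56.30 = -1.44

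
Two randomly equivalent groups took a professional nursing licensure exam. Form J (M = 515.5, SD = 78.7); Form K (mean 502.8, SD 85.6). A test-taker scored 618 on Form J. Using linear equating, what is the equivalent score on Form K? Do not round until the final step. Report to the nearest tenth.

Linear equating: y = (SD_Y/SD_X)(x − M_X) + M_Y
y = (85.6/78.7)(618 − 515.5) + 502.8
y = 1.087675 × 102.5 + 502.8 = 111.4867 + 502.8 = 614.3

614.3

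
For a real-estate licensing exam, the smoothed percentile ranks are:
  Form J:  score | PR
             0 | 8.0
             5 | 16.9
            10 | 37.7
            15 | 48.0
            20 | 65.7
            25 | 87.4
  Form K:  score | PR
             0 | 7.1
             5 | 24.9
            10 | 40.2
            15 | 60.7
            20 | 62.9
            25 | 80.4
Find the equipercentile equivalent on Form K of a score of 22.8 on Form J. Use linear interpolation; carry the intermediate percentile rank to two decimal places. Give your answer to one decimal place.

PR of 22.8 on Form J: 65.7 + (22.8 − 20)/(25 − 20) × (87.4 − 65.7) = 77.85
On Form K, PR 77.85 falls between score 20 (PR 62.9) and 25 (PR 80.4).
Interpolate: 20 + (77.85 − 62.9)/(80.4 − 62.9) × (25 − 20) = 24.3

24.3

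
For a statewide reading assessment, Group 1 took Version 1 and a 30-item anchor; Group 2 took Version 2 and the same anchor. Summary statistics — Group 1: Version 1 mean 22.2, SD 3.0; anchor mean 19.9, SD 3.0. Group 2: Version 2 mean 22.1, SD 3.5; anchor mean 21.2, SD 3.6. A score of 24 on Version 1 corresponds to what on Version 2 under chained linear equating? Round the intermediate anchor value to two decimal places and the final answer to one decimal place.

22.6

Version 1 → anchor (Group 1): v = (3.0/3.0)(24 − 22.2) + 19.9 = 21.70
anchor → Version 2 (Group 2): y = (3.5/3.6)(21.70 − 21.2) + 22.1 = 22.6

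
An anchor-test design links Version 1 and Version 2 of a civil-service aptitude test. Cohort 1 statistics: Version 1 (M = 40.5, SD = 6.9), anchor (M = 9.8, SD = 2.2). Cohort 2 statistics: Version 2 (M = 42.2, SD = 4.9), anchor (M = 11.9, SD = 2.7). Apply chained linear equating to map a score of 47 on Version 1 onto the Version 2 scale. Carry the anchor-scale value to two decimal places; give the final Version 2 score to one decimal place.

42.1

Version 1 → anchor (Cohort 1): v = (2.2/6.9)(47 − 40.5) + 9.8 = 11.87
anchor → Version 2 (Cohort 2): y = (4.9/2.7)(11.87 − 11.9) + 42.2 = 42.1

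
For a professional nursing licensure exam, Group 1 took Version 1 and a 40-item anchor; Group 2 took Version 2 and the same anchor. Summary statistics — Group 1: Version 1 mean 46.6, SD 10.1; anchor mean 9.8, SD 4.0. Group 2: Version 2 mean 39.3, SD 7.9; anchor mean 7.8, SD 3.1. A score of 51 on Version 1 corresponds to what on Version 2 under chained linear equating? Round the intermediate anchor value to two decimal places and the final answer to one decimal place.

48.8

Version 1 → anchor (Group 1): v = (4.0/10.1)(51 − 46.6) + 9.8 = 11.54
anchor → Version 2 (Group 2): y = (7.9/3.1)(11.54 − 7.8) + 39.3 = 48.8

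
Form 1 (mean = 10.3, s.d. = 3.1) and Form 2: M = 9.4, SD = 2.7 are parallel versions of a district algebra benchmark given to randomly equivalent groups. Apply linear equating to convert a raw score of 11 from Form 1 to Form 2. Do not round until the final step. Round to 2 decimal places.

Linear equating: y = (SD_Y/SD_X)(x − M_X) + M_Y
y = (2.7/3.1)(11 − 10.3) + 9.4
y = 0.870968 × 0.7 + 9.4 = 0.6097 + 9.4 = 10.01

10.01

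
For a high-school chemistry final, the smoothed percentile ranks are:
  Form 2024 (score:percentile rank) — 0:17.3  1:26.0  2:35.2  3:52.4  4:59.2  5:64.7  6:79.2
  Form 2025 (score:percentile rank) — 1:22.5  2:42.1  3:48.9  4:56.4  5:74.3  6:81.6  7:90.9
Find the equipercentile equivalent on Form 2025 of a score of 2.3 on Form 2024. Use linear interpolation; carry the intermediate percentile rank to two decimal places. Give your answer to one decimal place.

PR of 2.3 on Form 2024: 35.2 + (2.3 − 2)/(3 − 2) × (52.4 − 35.2) = 40.36
On Form 2025, PR 40.36 falls between score 1 (PR 22.5) and 2 (PR 42.1).
Interpolate: 1 + (40.36 − 22.5)/(42.1 − 22.5) × (2 − 1) = 1.9

1.9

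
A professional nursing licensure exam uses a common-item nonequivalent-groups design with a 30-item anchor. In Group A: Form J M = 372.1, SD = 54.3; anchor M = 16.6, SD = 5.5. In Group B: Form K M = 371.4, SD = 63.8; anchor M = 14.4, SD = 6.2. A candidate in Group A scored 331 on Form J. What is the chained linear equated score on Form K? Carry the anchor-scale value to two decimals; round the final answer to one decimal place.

Form J → anchor (Group A): v = (5.5/54.3)(331 − 372.1) + 16.6 = 12.44
anchor → Form K (Group B): y = (63.8/6.2)(12.44 − 14.4) + 371.4 = 351.2

351.2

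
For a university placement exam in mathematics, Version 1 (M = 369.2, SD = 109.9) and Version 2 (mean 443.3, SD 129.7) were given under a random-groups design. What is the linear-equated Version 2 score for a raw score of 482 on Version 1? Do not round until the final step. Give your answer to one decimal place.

Linear equating: y = (SD_Y/SD_X)(x − M_X) + M_Y
y = (129.7/109.9)(482 − 369.2) + 443.3
y = 1.180164 × 112.8 + 443.3 = 133.1225 + 443.3 = 576.4

576.4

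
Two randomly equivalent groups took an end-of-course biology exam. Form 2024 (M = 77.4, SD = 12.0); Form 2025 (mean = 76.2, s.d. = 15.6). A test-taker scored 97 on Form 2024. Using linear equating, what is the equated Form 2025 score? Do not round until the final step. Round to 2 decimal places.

101.68

Linear equating: y = (SD_Y/SD_X)(x − M_X) + M_Y
y = (15.6/12.0)(97 − 77.4) + 76.2
y = 1.300000 × 19.6 + 76.2 = 25.4800 + 76.2 = 101.68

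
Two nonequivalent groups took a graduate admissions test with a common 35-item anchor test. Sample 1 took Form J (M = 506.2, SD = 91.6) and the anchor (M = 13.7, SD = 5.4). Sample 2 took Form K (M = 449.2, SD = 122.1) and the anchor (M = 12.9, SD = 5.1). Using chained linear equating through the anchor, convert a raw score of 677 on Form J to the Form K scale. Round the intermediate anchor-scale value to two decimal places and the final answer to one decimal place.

709.4

Form J → anchor (Sample 1): v = (5.4/91.6)(677 − 506.2) + 13.7 = 23.77
anchor → Form K (Sample 2): y = (122.1/5.1)(23.77 − 12.9) + 449.2 = 709.4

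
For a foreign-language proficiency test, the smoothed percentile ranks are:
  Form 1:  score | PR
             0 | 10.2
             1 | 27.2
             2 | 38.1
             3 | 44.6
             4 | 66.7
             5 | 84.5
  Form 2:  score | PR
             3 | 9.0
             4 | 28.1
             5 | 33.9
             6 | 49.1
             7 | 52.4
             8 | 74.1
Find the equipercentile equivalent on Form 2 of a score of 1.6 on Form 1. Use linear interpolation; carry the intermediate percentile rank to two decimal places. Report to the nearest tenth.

PR of 1.6 on Form 1: 27.2 + (1.6 − 1)/(2 − 1) × (38.1 − 27.2) = 33.74
On Form 2, PR 33.74 falls between score 4 (PR 28.1) and 5 (PR 33.9).
Interpolate: 4 + (33.74 − 28.1)/(33.9 − 28.1) × (5 − 4) = 5.0

5.0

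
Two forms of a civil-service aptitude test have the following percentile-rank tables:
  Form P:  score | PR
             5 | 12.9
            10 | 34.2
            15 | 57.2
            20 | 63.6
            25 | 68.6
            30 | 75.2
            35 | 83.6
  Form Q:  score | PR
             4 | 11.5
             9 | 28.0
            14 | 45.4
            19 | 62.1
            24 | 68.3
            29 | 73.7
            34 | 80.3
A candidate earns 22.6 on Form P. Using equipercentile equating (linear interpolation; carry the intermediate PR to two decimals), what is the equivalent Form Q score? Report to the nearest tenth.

PR of 22.6 on Form P: 63.6 + (22.6 − 20)/(25 − 20) × (68.6 − 63.6) = 66.20
On Form Q, PR 66.20 falls between score 19 (PR 62.1) and 24 (PR 68.3).
Interpolate: 19 + (66.20 − 62.1)/(68.3 − 62.1) × (24 − 19) = 22.3

22.3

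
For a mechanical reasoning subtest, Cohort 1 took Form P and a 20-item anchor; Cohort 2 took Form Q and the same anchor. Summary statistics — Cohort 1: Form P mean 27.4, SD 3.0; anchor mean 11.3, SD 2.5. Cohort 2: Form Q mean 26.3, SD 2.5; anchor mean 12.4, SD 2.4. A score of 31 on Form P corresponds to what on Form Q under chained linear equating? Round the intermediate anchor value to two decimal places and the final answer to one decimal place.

Form P → anchor (Cohort 1): v = (2.5/3.0)(31 − 27.4) + 11.3 = 14.30
anchor → Form Q (Cohort 2): y = (2.5/2.4)(14.30 − 12.4) + 26.3 = 28.3

28.3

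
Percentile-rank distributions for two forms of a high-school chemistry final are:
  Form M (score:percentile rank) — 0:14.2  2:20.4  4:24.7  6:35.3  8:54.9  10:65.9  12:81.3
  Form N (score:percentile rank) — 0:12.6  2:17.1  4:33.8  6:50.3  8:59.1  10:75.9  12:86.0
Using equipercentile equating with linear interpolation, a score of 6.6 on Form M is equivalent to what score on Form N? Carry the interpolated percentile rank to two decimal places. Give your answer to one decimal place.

PR of 6.6 on Form M: 35.3 + (6.6 − 6)/(8 − 6) × (54.9 − 35.3) = 41.18
On Form N, PR 41.18 falls between score 4 (PR 33.8) and 6 (PR 50.3).
Interpolate: 4 + (41.18 − 33.8)/(50.3 − 33.8) × (6 − 4) = 4.9

4.9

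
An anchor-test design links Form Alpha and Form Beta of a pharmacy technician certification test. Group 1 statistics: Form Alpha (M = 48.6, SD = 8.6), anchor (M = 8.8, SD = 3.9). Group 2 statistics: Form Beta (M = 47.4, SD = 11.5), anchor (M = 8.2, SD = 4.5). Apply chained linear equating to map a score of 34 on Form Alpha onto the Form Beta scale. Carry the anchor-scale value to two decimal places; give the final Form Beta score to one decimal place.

Form Alpha → anchor (Group 1): v = (3.9/8.6)(34 − 48.6) + 8.8 = 2.18
anchor → Form Beta (Group 2): y = (11.5/4.5)(2.18 − 8.2) + 47.4 = 32.0

32.0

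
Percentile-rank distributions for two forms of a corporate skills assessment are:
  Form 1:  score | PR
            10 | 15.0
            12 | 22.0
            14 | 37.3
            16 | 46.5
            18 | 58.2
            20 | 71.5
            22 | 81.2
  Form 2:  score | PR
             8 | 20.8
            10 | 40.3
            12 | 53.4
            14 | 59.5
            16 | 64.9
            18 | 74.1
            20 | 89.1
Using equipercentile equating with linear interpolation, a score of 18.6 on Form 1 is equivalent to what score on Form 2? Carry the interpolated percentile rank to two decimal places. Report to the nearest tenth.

15.0

PR of 18.6 on Form 1: 58.2 + (18.6 − 18)/(20 − 18) × (71.5 − 58.2) = 62.19
On Form 2, PR 62.19 falls between score 14 (PR 59.5) and 16 (PR 64.9).
Interpolate: 14 + (62.19 − 59.5)/(64.9 − 59.5) × (16 − 14) = 15.0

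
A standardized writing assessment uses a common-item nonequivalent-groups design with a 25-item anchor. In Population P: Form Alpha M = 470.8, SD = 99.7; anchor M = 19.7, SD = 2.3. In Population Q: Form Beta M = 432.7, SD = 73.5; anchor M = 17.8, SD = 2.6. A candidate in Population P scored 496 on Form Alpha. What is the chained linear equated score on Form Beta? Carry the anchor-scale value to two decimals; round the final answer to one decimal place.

Form Alpha → anchor (Population P): v = (2.3/99.7)(496 − 470.8) + 19.7 = 20.28
anchor → Form Beta (Population Q): y = (73.5/2.6)(20.28 − 17.8) + 432.7 = 502.8

502.8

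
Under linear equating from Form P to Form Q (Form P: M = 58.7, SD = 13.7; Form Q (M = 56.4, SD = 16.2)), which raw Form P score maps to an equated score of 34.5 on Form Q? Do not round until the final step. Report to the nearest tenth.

40.2

Invert y = (SD_Y/SD_X)(x − M_X) + M_Y:
x = (SD_X/SD_Y)(y − M_Y) + M_X = (13.7/16.2)(34.5 − 56.4) + 58.7
x = 0.845679 × -21.900 + 58.7 = 40.2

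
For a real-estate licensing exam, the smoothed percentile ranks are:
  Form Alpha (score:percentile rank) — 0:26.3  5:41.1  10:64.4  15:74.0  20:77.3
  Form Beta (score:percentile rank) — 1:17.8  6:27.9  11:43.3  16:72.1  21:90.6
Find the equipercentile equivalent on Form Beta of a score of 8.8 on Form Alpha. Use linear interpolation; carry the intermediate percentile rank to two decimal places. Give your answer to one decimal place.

13.7

PR of 8.8 on Form Alpha: 41.1 + (8.8 − 5)/(10 − 5) × (64.4 − 41.1) = 58.81
On Form Beta, PR 58.81 falls between score 11 (PR 43.3) and 16 (PR 72.1).
Interpolate: 11 + (58.81 − 43.3)/(72.1 − 43.3) × (16 − 11) = 13.7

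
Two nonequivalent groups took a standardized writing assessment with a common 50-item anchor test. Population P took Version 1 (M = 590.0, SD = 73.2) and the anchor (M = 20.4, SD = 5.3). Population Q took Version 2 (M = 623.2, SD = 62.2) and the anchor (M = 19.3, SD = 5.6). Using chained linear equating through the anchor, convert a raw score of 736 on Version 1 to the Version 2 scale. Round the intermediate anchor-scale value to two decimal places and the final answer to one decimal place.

752.8

Version 1 → anchor (Population P): v = (5.3/73.2)(736 − 590.0) + 20.4 = 30.97
anchor → Version 2 (Population Q): y = (62.2/5.6)(30.97 − 19.3) + 623.2 = 752.8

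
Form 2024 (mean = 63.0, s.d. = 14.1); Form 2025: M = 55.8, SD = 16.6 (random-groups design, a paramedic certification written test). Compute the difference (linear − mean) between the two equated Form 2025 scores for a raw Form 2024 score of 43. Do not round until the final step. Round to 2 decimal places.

Mean-equated: 43 + (55.8 − 63.0) = 35.80
Linear-equated: (16.6/14.1)(43 − 63.0) + 55.8 = 32.254
Difference = 32.254 − 35.80 = -3.55

-3.55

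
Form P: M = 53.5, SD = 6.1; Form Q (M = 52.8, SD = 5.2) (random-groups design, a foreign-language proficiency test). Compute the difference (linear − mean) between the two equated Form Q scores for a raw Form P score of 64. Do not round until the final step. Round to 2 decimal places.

Mean-equated: 64 + (52.8 − 53.5) = 63.30
Linear-equated: (5.2/6.1)(64 − 53.5) + 52.8 = 61.751
Difference = 61.751 − 63.30 = -1.55

-1.55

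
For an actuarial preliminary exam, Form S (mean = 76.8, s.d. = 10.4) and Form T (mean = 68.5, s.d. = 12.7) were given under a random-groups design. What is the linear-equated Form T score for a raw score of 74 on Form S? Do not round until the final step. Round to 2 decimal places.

Linear equating: y = (SD_Y/SD_X)(x − M_X) + M_Y
y = (12.7/10.4)(74 − 76.8) + 68.5
y = 1.221154 × -2.8 + 68.5 = -3.4192 + 68.5 = 65.08

65.08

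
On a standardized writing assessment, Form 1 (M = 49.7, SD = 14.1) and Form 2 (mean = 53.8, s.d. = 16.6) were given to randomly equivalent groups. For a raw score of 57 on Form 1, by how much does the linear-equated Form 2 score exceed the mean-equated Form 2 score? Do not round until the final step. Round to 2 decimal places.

Mean-equated: 57 + (53.8 − 49.7) = 61.10
Linear-equated: (16.6/14.1)(57 − 49.7) + 53.8 = 62.394
Difference = 62.394 − 61.10 = 1.29

1.29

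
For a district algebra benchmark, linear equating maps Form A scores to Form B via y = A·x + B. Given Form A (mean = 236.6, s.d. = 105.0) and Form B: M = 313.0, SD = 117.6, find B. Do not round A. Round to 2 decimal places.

48.01

A = SD_Y / SD_X = 117.6 / 105.0 = 1.120000
B = M_Y − A·M_X = 313.0 − 1.120000 × 236.6 = 48.01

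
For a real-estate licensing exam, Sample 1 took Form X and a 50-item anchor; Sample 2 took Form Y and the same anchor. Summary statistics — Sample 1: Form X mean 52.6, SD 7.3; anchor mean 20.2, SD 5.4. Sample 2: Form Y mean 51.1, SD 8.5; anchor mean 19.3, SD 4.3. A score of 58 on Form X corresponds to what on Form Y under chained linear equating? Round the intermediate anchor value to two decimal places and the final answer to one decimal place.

Form X → anchor (Sample 1): v = (5.4/7.3)(58 − 52.6) + 20.2 = 24.19
anchor → Form Y (Sample 2): y = (8.5/4.3)(24.19 − 19.3) + 51.1 = 60.8

60.8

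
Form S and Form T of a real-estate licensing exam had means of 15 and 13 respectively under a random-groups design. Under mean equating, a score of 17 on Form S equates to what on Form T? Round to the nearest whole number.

Mean equating: y = x + (M_Y − M_X) = 17 + (13 − 15) = 15

15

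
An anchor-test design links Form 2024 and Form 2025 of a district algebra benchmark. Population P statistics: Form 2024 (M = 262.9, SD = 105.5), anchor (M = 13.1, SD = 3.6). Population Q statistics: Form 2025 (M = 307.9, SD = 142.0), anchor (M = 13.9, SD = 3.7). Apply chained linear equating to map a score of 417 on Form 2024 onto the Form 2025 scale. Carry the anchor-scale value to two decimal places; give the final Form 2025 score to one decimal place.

479.1

Form 2024 → anchor (Population P): v = (3.6/105.5)(417 − 262.9) + 13.1 = 18.36
anchor → Form 2025 (Population Q): y = (142.0/3.7)(18.36 − 13.9) + 307.9 = 479.1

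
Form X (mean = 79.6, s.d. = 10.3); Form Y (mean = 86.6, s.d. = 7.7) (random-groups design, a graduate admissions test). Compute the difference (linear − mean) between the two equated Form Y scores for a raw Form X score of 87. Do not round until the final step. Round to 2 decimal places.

-1.87

Mean-equated: 87 + (86.6 − 79.6) = 94.00
Linear-equated: (7.7/10.3)(87 − 79.6) + 86.6 = 92.132
Difference = 92.132 − 94.00 = -1.87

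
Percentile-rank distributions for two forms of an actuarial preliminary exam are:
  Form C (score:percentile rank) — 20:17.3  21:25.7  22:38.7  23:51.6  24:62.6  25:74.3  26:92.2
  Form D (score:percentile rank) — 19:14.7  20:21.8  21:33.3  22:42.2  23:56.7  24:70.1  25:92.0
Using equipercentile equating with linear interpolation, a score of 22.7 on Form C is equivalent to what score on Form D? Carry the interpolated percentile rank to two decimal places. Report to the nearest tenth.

PR of 22.7 on Form C: 38.7 + (22.7 − 22)/(23 − 22) × (51.6 − 38.7) = 47.73
On Form D, PR 47.73 falls between score 22 (PR 42.2) and 23 (PR 56.7).
Interpolate: 22 + (47.73 − 42.2)/(56.7 − 42.2) × (23 − 22) = 22.4

22.4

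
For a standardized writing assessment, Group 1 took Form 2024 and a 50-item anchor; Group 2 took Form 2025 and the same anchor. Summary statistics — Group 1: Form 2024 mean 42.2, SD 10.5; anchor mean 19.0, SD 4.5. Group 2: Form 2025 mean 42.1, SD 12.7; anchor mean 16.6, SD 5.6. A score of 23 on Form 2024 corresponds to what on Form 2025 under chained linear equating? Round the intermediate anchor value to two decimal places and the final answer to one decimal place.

28.9

Form 2024 → anchor (Group 1): v = (4.5/10.5)(23 − 42.2) + 19.0 = 10.77
anchor → Form 2025 (Group 2): y = (12.7/5.6)(10.77 − 16.6) + 42.1 = 28.9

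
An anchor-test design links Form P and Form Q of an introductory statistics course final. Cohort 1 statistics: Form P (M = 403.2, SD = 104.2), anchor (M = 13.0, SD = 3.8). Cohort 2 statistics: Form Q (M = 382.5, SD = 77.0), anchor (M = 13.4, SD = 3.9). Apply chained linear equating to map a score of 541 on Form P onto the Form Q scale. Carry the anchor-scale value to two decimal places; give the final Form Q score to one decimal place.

Form P → anchor (Cohort 1): v = (3.8/104.2)(541 − 403.2) + 13.0 = 18.03
anchor → Form Q (Cohort 2): y = (77.0/3.9)(18.03 − 13.4) + 382.5 = 473.9

473.9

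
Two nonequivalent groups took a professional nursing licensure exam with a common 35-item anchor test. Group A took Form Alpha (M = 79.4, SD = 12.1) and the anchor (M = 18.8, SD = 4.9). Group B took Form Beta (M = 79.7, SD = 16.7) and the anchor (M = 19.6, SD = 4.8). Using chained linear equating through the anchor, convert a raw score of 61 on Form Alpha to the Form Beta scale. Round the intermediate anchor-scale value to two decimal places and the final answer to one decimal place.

51.0

Form Alpha → anchor (Group A): v = (4.9/12.1)(61 − 79.4) + 18.8 = 11.35
anchor → Form Beta (Group B): y = (16.7/4.8)(11.35 − 19.6) + 79.7 = 51.0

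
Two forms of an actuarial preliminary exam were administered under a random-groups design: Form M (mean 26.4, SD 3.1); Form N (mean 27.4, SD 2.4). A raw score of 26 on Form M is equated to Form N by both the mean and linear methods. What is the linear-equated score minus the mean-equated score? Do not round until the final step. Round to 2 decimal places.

0.09

Mean-equated: 26 + (27.4 − 26.4) = 27.00
Linear-equated: (2.4/3.1)(26 − 26.4) + 27.4 = 27.090
Difference = 27.090 − 27.00 = 0.09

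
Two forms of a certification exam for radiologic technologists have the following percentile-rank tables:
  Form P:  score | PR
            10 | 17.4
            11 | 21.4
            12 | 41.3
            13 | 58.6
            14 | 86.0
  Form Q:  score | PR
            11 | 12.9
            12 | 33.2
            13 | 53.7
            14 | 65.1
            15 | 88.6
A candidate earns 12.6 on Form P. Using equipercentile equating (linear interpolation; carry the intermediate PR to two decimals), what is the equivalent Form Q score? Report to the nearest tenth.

PR of 12.6 on Form P: 41.3 + (12.6 − 12)/(13 − 12) × (58.6 − 41.3) = 51.68
On Form Q, PR 51.68 falls between score 12 (PR 33.2) and 13 (PR 53.7).
Interpolate: 12 + (51.68 − 33.2)/(53.7 − 33.2) × (13 − 12) = 12.9

12.9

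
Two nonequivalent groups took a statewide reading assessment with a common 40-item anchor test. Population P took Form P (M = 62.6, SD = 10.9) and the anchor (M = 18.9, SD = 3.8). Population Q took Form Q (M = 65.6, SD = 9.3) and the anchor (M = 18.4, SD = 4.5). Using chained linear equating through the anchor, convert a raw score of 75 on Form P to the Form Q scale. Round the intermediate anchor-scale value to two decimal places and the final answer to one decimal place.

Form P → anchor (Population P): v = (3.8/10.9)(75 − 62.6) + 18.9 = 23.22
anchor → Form Q (Population Q): y = (9.3/4.5)(23.22 − 18.4) + 65.6 = 75.6

75.6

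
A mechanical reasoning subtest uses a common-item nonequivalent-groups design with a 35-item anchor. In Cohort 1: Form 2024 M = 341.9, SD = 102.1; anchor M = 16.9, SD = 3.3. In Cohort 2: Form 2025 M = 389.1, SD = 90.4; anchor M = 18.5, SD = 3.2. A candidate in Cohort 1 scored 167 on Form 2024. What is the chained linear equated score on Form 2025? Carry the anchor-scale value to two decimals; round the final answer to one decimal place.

Form 2024 → anchor (Cohort 1): v = (3.3/102.1)(167 − 341.9) + 16.9 = 11.25
anchor → Form 2025 (Cohort 2): y = (90.4/3.2)(11.25 − 18.5) + 389.1 = 184.3

184.3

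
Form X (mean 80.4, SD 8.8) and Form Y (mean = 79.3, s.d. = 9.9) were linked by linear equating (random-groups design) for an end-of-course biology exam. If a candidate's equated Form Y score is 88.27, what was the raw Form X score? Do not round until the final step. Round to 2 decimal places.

Invert y = (SD_Y/SD_X)(x − M_X) + M_Y:
x = (SD_X/SD_Y)(y − M_Y) + M_X = (8.8/9.9)(88.27 − 79.3) + 80.4
x = 0.888889 × 8.970 + 80.4 = 88.37

88.37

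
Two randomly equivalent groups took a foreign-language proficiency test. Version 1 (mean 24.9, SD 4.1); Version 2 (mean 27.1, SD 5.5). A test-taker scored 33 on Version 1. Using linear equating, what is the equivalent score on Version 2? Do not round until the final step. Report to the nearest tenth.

38.0

Linear equating: y = (SD_Y/SD_X)(x − M_X) + M_Y
y = (5.5/4.1)(33 − 24.9) + 27.1
y = 1.341463 × 8.1 + 27.1 = 10.8659 + 27.1 = 38.0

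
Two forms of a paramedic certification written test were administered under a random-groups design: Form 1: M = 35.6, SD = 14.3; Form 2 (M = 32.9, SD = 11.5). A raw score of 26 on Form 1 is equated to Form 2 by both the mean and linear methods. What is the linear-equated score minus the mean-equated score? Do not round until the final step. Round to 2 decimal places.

Mean-equated: 26 + (32.9 − 35.6) = 23.30
Linear-equated: (11.5/14.3)(26 − 35.6) + 32.9 = 25.180
Difference = 25.180 − 23.30 = 1.88

1.88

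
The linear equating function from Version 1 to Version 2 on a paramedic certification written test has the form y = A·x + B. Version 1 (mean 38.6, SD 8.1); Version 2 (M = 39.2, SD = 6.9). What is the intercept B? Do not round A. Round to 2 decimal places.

6.32

A = SD_Y / SD_X = 6.9 / 8.1 = 0.851852
B = M_Y − A·M_X = 39.2 − 0.851852 × 38.6 = 6.32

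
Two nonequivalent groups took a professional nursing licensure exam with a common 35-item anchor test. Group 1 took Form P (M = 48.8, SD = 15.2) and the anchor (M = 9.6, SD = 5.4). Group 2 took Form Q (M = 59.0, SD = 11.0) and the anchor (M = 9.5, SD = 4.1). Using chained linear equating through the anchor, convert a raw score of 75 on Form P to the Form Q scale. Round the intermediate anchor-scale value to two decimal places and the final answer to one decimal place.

84.2

Form P → anchor (Group 1): v = (5.4/15.2)(75 − 48.8) + 9.6 = 18.91
anchor → Form Q (Group 2): y = (11.0/4.1)(18.91 − 9.5) + 59.0 = 84.2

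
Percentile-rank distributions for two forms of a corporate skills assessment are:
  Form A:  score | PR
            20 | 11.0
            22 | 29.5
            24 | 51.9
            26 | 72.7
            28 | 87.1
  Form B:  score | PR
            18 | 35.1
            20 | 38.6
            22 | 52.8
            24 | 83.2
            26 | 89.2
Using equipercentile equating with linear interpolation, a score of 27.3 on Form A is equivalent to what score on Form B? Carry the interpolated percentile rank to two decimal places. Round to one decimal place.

PR of 27.3 on Form A: 72.7 + (27.3 − 26)/(28 − 26) × (87.1 − 72.7) = 82.06
On Form B, PR 82.06 falls between score 22 (PR 52.8) and 24 (PR 83.2).
Interpolate: 22 + (82.06 − 52.8)/(83.2 − 52.8) × (24 − 22) = 23.9

23.9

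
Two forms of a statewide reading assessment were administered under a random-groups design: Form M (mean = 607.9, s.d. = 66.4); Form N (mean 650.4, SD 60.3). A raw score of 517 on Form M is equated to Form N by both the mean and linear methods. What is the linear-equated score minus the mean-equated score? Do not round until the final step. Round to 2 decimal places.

8.35

Mean-equated: 517 + (650.4 − 607.9) = 559.50
Linear-equated: (60.3/66.4)(517 − 607.9) + 650.4 = 567.851
Difference = 567.851 − 559.50 = 8.35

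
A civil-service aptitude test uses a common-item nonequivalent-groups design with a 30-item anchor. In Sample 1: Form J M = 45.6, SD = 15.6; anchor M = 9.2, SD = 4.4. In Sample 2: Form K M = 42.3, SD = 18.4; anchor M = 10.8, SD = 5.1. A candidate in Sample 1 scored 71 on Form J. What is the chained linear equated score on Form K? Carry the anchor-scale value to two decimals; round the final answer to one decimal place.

Form J → anchor (Sample 1): v = (4.4/15.6)(71 − 45.6) + 9.2 = 16.36
anchor → Form K (Sample 2): y = (18.4/5.1)(16.36 − 10.8) + 42.3 = 62.4

62.4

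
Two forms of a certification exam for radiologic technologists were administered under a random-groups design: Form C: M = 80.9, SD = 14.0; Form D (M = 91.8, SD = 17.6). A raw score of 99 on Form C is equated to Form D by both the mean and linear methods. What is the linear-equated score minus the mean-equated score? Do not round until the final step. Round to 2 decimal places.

Mean-equated: 99 + (91.8 − 80.9) = 109.90
Linear-equated: (17.6/14.0)(99 − 80.9) + 91.8 = 114.554
Difference = 114.554 − 109.90 = 4.65

4.65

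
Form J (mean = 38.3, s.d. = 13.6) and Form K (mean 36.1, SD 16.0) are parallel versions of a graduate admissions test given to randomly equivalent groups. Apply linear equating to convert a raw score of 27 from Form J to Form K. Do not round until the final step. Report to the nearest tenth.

Linear equating: y = (SD_Y/SD_X)(x − M_X) + M_Y
y = (16.0/13.6)(27 − 38.3) + 36.1
y = 1.176471 × -11.3 + 36.1 = -13.2941 + 36.1 = 22.8

22.8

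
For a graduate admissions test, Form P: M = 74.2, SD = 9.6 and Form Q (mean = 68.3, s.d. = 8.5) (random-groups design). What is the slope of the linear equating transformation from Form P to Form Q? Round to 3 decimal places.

0.885

A = SD_Y / SD_X = 8.5 / 9.6 = 0.885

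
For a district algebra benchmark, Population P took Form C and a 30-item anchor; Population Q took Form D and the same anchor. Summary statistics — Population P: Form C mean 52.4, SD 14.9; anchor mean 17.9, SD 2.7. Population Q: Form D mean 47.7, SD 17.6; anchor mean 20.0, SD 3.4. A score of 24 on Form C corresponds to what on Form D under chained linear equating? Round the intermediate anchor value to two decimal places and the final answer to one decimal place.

Form C → anchor (Population P): v = (2.7/14.9)(24 − 52.4) + 17.9 = 12.75
anchor → Form D (Population Q): y = (17.6/3.4)(12.75 − 20.0) + 47.7 = 10.2

10.2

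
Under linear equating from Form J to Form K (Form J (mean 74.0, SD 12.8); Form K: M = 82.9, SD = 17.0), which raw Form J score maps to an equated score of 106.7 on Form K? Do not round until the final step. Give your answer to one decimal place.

Invert y = (SD_Y/SD_X)(x − M_X) + M_Y:
x = (SD_X/SD_Y)(y − M_Y) + M_X = (12.8/17.0)(106.7 − 82.9) + 74.0
x = 0.752941 × 23.800 + 74.0 = 91.9

91.9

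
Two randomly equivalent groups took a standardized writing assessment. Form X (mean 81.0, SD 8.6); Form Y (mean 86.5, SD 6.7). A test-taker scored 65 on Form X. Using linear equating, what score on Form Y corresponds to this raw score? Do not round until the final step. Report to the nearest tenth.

Linear equating: y = (SD_Y/SD_X)(x − M_X) + M_Y
y = (6.7/8.6)(65 − 81.0) + 86.5
y = 0.779070 × -16.0 + 86.5 = -12.4651 + 86.5 = 74.0

74.0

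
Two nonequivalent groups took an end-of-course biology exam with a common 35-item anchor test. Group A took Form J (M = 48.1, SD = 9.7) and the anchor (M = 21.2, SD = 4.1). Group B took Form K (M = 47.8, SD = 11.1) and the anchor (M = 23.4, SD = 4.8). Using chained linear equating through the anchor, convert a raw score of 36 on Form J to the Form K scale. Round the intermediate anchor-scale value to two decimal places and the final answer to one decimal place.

Form J → anchor (Group A): v = (4.1/9.7)(36 − 48.1) + 21.2 = 16.09
anchor → Form K (Group B): y = (11.1/4.8)(16.09 − 23.4) + 47.8 = 30.9

30.9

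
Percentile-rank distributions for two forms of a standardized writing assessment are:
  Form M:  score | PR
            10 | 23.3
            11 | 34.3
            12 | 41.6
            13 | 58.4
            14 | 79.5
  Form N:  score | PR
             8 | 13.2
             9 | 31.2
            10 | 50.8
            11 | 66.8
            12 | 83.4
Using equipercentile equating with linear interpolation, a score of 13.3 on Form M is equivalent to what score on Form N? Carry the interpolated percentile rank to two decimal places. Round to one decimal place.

PR of 13.3 on Form M: 58.4 + (13.3 − 13)/(14 − 13) × (79.5 − 58.4) = 64.73
On Form N, PR 64.73 falls between score 10 (PR 50.8) and 11 (PR 66.8).
Interpolate: 10 + (64.73 − 50.8)/(66.8 − 50.8) × (11 − 10) = 10.9

10.9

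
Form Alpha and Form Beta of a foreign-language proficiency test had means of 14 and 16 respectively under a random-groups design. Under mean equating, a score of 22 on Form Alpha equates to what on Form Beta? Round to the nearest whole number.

24

Mean equating: y = x + (M_Y − M_X) = 22 + (16 − 14) = 24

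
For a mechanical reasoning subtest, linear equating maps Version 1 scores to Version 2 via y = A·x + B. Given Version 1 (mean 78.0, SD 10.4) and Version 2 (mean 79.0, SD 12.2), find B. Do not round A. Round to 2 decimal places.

-12.50

A = SD_Y / SD_X = 12.2 / 10.4 = 1.173077
B = M_Y − A·M_X = 79.0 − 1.173077 × 78.0 = -12.50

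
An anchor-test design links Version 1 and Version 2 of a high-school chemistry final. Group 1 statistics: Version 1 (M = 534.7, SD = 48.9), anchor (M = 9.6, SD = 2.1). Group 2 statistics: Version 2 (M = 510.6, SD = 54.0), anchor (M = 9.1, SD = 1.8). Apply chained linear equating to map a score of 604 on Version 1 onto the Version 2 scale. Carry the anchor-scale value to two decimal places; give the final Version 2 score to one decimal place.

615.0

Version 1 → anchor (Group 1): v = (2.1/48.9)(604 − 534.7) + 9.6 = 12.58
anchor → Version 2 (Group 2): y = (54.0/1.8)(12.58 − 9.1) + 510.6 = 615.0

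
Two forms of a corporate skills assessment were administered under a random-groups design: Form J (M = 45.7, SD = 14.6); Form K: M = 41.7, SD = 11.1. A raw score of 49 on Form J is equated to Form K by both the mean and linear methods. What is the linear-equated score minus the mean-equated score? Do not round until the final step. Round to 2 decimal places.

-0.79

Mean-equated: 49 + (41.7 − 45.7) = 45.00
Linear-equated: (11.1/14.6)(49 − 45.7) + 41.7 = 44.209
Difference = 44.209 − 45.00 = -0.79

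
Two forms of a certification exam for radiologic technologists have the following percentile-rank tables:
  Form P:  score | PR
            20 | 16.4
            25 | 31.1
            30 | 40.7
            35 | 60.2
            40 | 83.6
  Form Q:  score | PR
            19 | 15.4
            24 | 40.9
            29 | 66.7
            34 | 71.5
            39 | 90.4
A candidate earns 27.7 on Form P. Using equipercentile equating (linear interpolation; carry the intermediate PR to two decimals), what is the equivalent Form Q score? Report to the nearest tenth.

PR of 27.7 on Form P: 31.1 + (27.7 − 25)/(30 − 25) × (40.7 − 31.1) = 36.28
On Form Q, PR 36.28 falls between score 19 (PR 15.4) and 24 (PR 40.9).
Interpolate: 19 + (36.28 − 15.4)/(40.9 − 15.4) × (24 − 19) = 23.1

23.1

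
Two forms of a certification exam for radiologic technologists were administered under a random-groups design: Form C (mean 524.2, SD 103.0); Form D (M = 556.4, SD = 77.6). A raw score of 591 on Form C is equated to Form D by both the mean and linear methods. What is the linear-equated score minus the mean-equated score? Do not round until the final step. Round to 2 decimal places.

-16.47

Mean-equated: 591 + (556.4 − 524.2) = 623.20
Linear-equated: (77.6/103.0)(591 − 524.2) + 556.4 = 606.727
Difference = 606.727 − 623.20 = -16.47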